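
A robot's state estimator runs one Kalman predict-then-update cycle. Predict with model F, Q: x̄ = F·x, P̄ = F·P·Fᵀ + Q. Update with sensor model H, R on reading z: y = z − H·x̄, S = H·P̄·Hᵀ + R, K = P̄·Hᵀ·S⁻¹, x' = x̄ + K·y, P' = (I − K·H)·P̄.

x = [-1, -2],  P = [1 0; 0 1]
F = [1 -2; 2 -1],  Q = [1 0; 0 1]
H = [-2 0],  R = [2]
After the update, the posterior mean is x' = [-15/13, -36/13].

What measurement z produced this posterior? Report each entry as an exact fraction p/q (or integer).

x̄ = F·x = [3, 0]
P̄ = F·P·Fᵀ + Q = [6 4; 4 6]
S = H·P̄·Hᵀ + R = [26]
K = P̄·Hᵀ·S⁻¹ = [-6/13; -4/13]
x' − x̄ = [-54/13, -36/13] = K·y
y = (KᵀK)⁻¹·Kᵀ·(x' − x̄) = [9]
z = y + H·x̄ = [9] + [-6] = [3]

z = [3]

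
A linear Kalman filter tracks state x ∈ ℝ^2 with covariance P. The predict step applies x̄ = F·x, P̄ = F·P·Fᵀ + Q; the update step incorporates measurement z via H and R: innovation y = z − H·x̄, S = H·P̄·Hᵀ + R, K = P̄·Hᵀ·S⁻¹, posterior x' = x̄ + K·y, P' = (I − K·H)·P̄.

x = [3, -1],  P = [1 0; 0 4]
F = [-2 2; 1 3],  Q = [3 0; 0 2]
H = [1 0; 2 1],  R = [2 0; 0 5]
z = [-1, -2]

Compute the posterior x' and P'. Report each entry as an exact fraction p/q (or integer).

x' = [-138/61, 1547/488]
P' = [66/61 -179/122; -179/122 5759/976]

x̄ = F·x = [-8, 0]
P̄ = F·P·Fᵀ + Q = [23 22; 22 39]
y = z − H·x̄ = [7, 14]
S = H·P̄·Hᵀ + R = [25 68; 68 224]
K = P̄·Hᵀ·S⁻¹ = [33/61 17/122; -179/244 579/976]
x' = x̄ + K·y = [-138/61, 1547/488]
P' = (I − K·H)·P̄ = [66/61 -179/122; -179/122 5759/976]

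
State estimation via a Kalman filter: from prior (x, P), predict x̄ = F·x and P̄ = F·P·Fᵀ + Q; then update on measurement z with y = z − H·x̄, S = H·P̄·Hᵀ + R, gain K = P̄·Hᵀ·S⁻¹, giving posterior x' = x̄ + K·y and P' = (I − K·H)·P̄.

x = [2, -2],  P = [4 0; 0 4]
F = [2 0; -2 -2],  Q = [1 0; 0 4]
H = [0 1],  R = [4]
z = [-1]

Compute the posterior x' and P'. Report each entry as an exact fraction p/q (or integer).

x̄ = F·x = [4, 0]
P̄ = F·P·Fᵀ + Q = [17 -16; -16 36]
y = z − H·x̄ = [-1]
S = H·P̄·Hᵀ + R = [40]
K = P̄·Hᵀ·S⁻¹ = [-2/5; 9/10]
x' = x̄ + K·y = [22/5, -9/10]
P' = (I − K·H)·P̄ = [53/5 -8/5; -8/5 18/5]

x' = [22/5, -9/10]
P' = [53/5 -8/5; -8/5 18/5]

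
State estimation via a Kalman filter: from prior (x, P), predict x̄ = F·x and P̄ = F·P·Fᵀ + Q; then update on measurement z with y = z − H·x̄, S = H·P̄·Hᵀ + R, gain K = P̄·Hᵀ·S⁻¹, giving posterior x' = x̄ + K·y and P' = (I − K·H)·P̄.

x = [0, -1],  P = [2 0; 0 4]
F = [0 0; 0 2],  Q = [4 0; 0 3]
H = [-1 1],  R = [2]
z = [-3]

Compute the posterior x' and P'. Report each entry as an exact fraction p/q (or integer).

x' = [4/25, -69/25]
P' = [84/25 76/25; 76/25 114/25]

x̄ = F·x = [0, -2]
P̄ = F·P·Fᵀ + Q = [4 0; 0 19]
y = z − H·x̄ = [-1]
S = H·P̄·Hᵀ + R = [25]
K = P̄·Hᵀ·S⁻¹ = [-4/25; 19/25]
x' = x̄ + K·y = [4/25, -69/25]
P' = (I − K·H)·P̄ = [84/25 76/25; 76/25 114/25]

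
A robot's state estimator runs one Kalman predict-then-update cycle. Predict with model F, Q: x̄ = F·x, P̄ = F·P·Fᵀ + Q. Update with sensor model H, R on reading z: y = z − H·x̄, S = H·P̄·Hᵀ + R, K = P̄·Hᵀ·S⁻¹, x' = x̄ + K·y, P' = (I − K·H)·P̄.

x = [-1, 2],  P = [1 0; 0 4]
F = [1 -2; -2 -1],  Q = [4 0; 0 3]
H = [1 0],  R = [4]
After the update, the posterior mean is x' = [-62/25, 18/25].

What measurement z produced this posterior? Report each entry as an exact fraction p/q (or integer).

z = [-2]

x̄ = F·x = [-5, 0]
P̄ = F·P·Fᵀ + Q = [21 6; 6 11]
S = H·P̄·Hᵀ + R = [25]
K = P̄·Hᵀ·S⁻¹ = [21/25; 6/25]
x' − x̄ = [63/25, 18/25] = K·y
y = (KᵀK)⁻¹·Kᵀ·(x' − x̄) = [3]
z = y + H·x̄ = [3] + [-5] = [-2]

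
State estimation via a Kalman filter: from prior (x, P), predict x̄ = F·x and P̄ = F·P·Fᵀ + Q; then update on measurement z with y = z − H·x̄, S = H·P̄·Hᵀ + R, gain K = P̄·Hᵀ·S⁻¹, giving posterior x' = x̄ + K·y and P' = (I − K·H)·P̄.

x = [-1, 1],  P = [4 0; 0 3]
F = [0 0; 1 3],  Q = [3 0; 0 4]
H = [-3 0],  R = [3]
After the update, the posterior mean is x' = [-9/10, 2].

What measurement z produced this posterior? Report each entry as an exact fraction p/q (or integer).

x̄ = F·x = [0, 2]
P̄ = F·P·Fᵀ + Q = [3 0; 0 35]
S = H·P̄·Hᵀ + R = [30]
K = P̄·Hᵀ·S⁻¹ = [-3/10; 0]
x' − x̄ = [-9/10, 0] = K·y
y = (KᵀK)⁻¹·Kᵀ·(x' − x̄) = [3]
z = y + H·x̄ = [3] + [0] = [3]

z = [3]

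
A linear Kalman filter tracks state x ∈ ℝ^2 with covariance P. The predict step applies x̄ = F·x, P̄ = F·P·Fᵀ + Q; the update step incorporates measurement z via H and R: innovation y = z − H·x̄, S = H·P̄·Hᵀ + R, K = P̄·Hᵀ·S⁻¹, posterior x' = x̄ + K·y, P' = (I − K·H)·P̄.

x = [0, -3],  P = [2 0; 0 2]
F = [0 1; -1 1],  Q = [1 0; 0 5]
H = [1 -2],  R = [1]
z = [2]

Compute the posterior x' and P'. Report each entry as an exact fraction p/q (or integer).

x̄ = F·x = [-3, -3]
P̄ = F·P·Fᵀ + Q = [3 2; 2 9]
y = z − H·x̄ = [-1]
S = H·P̄·Hᵀ + R = [32]
K = P̄·Hᵀ·S⁻¹ = [-1/32; -1/2]
x' = x̄ + K·y = [-95/32, -5/2]
P' = (I − K·H)·P̄ = [95/32 3/2; 3/2 1]

x' = [-95/32, -5/2]
P' = [95/32 3/2; 3/2 1]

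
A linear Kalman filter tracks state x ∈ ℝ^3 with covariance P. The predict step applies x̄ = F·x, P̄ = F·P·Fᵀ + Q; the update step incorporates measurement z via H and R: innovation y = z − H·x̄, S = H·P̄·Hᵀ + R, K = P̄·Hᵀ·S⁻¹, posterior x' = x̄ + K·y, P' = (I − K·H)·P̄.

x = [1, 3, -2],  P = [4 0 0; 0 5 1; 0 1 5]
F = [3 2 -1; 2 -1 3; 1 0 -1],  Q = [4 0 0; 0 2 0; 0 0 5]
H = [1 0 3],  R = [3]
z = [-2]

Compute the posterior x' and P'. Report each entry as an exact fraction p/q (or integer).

x̄ = F·x = [11, -7, 3]
P̄ = F·P·Fᵀ + Q = [61 6 15; 6 62 -6; 15 -6 14]
y = z − H·x̄ = [-22]
S = H·P̄·Hᵀ + R = [280]
K = P̄·Hᵀ·S⁻¹ = [53/140; -3/70; 57/280]
x' = x̄ + K·y = [187/70, -212/35, -207/140]
P' = (I − K·H)·P̄ = [1461/70 369/35 -921/140; 369/35 2152/35 -249/70; -921/140 -249/70 671/280]

x' = [187/70, -212/35, -207/140]
P' = [1461/70 369/35 -921/140; 369/35 2152/35 -249/70; -921/140 -249/70 671/280]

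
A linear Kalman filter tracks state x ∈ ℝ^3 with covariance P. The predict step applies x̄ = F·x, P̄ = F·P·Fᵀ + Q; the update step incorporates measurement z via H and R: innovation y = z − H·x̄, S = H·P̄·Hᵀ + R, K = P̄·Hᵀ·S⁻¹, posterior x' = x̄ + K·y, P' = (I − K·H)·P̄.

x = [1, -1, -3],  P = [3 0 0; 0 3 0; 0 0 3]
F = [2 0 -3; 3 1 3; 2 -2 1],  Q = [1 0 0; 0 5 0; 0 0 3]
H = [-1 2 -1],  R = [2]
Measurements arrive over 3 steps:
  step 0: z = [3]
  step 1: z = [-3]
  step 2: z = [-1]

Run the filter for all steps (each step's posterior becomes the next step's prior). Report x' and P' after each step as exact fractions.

step 0: x' = [1289/278, 651/139, 539/278], P' = [7399/278 2165/139 1383/278; 2165/139 2346/139 2415/139; 1383/278 2415/139 8259/278]
step 1: x' = [2993327/265782, 552418/132891, 7225/265782], P' = [55141459/265782 18045989/132891 17131691/265782; 18045989/132891 12109850/132891 6057994/132891; 17131691/265782 6057994/132891 7079509/265782]
step 2: x' = [1853598509/106042462, 4717774667/371148617, 6632841549/742297234], P' = [13599246901/106042462 4521493205/53021231 4460650725/106042462; 4521493205/53021231 21879004947/371148617 11642094516/371148617; 4460650725/106042462 11642094516/371148617 15148826261/742297234]

step 0: x̄ = F·x = [11, -7, 1]
step 0: P̄ = F·P·Fᵀ + Q = [40 -9 3; -9 62 21; 3 21 30]
step 0: y = z − H·x̄ = [29]
step 0: S = H·P̄·Hᵀ + R = [278]
step 0: K = P̄·Hᵀ·S⁻¹ = [-61/278; 56/139; 9/278]
step 0: x' = x̄ + K·y = [1289/278, 651/139, 539/278]
step 0: P' = (I − K·H)·P̄ = [7399/278 2165/139 1383/278; 2165/139 2346/139 2415/139; 1383/278 2415/139 8259/278]
step 1: x̄ = F·x = [961/278, 3393/139, 513/278]
step 1: P̄ = F·P·Fᵀ + Q = [87609/278 -19958/139 10947/278; -19958/139 113429/139 15382/139; 10947/278 15382/139 9029/278]
step 1: y = z − H·x̄ = [-6466/139]
step 1: S = H·P̄·Hᵀ + R = [531564/139]
step 1: K = P̄·Hᵀ·S⁻¹ = [-44597/265782; 115717/265782; 5194/132891]
step 1: x' = x̄ + K·y = [2993327/265782, 552418/132891, 7225/265782]
step 1: P' = (I − K·H)·P̄ = [55141459/265782 18045989/132891 17131691/265782; 18045989/132891 12109850/132891 6057994/132891; 17131691/265782 6057994/132891 7079509/265782]
step 2: x̄ = F·x = [5964979/265782, 459386/12081, 3784207/265782]
step 2: P̄ = F·P·Fᵀ + Q = [78966907/265782 11435186/12081 59128561/265782; 11435186/12081 53779798/12081 11494784/12081; 59128561/265782 11494784/12081 56648479/265782]
step 2: y = z − H·x̄ = [-5364790/132891]
step 2: S = H·P̄·Hᵀ + R = [1484594468/132891]
step 2: K = P̄·Hᵀ·S⁻¹ = [13037597/106042462; 465462943/742297234; 48749182/371148617]
step 2: x' = x̄ + K·y = [1853598509/106042462, 4717774667/371148617, 6632841549/742297234]
step 2: P' = (I − K·H)·P̄ = [13599246901/106042462 4521493205/53021231 4460650725/106042462; 4521493205/53021231 21879004947/371148617 11642094516/371148617; 4460650725/106042462 11642094516/371148617 15148826261/742297234]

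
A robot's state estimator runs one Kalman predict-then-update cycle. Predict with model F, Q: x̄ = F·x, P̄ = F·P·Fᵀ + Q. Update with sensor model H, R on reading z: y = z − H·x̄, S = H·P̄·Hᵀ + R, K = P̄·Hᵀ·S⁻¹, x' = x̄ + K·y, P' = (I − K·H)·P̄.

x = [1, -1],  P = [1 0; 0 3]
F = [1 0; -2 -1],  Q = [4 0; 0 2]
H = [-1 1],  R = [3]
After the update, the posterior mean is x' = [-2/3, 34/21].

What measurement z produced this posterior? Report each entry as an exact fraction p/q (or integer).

z = [3]

x̄ = F·x = [1, -1]
P̄ = F·P·Fᵀ + Q = [5 -2; -2 9]
S = H·P̄·Hᵀ + R = [21]
K = P̄·Hᵀ·S⁻¹ = [-1/3; 11/21]
x' − x̄ = [-5/3, 55/21] = K·y
y = (KᵀK)⁻¹·Kᵀ·(x' − x̄) = [5]
z = y + H·x̄ = [5] + [-2] = [3]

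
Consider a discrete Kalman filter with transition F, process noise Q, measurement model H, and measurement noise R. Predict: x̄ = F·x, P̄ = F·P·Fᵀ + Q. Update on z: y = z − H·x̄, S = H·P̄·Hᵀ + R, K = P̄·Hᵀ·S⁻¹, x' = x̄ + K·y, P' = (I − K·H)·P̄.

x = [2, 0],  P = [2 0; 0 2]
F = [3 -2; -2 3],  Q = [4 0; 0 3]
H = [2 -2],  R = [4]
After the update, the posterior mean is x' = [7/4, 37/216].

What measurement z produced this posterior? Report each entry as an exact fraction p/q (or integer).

z = [3]

x̄ = F·x = [6, -4]
P̄ = F·P·Fᵀ + Q = [30 -24; -24 29]
S = H·P̄·Hᵀ + R = [432]
K = P̄·Hᵀ·S⁻¹ = [1/4; -53/216]
x' − x̄ = [-17/4, 901/216] = K·y
y = (KᵀK)⁻¹·Kᵀ·(x' − x̄) = [-17]
z = y + H·x̄ = [-17] + [20] = [3]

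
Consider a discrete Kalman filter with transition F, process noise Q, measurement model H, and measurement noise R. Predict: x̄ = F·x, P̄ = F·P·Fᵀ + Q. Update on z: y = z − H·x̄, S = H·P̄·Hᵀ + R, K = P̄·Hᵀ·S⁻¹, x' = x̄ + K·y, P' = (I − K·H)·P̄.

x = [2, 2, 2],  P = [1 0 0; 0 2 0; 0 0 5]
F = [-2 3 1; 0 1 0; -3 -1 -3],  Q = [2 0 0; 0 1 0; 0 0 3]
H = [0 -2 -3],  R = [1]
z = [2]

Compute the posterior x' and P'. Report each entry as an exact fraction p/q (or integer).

x̄ = F·x = [4, 2, -14]
P̄ = F·P·Fᵀ + Q = [29 6 -15; 6 3 -2; -15 -2 59]
y = z − H·x̄ = [-36]
S = H·P̄·Hᵀ + R = [520]
K = P̄·Hᵀ·S⁻¹ = [33/520; 0; -173/520]
x' = x̄ + K·y = [223/130, 2, -263/130]
P' = (I − K·H)·P̄ = [13991/520 6 -2091/520; 6 3 -2; -2091/520 -2 751/520]

x' = [223/130, 2, -263/130]
P' = [13991/520 6 -2091/520; 6 3 -2; -2091/520 -2 751/520]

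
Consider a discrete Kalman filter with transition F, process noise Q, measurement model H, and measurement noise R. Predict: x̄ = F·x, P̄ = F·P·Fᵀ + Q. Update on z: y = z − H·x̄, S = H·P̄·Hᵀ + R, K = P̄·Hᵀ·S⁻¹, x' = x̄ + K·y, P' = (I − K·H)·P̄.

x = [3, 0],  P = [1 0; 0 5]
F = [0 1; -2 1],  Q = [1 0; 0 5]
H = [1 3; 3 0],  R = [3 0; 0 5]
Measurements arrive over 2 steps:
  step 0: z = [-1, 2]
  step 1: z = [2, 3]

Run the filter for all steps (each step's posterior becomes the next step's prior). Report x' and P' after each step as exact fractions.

step 0: x' = [1693/1922, -2246/2883], P' = [915/1922 -135/961; -135/961 1049/2883]
step 1: x' = [1056784/1818689, 677316/1818689], P' = [1390485/3637378 -207975/1818689; -207975/1818689 642729/1818689]

step 0: x̄ = F·x = [0, -6]
step 0: P̄ = F·P·Fᵀ + Q = [6 5; 5 14]
step 0: y = z − H·x̄ = [17, 2]
step 0: S = H·P̄·Hᵀ + R = [165 63; 63 59]
step 0: K = P̄·Hᵀ·S⁻¹ = [35/1922 549/1922; 914/2883 -81/961]
step 0: x' = x̄ + K·y = [1693/1922, -2246/2883]
step 0: P' = (I − K·H)·P̄ = [915/1922 -135/961; -135/961 1049/2883]
step 1: x̄ = F·x = [-2246/2883, -7325/2883]
step 1: P̄ = F·P·Fᵀ + Q = [3932/2883 1859/2883; 1859/2883 22574/2883]
step 1: y = z − H·x̄ = [29987/2883, 5129/961]
step 1: S = H·P̄·Hᵀ + R = [226901/2883 9509/961; 9509/961 16601/961]
step 1: K = P̄·Hᵀ·S⁻¹ = [47545/3637378 834291/3637378; 573404/1818689 -124785/1818689]
step 1: x' = x̄ + K·y = [1056784/1818689, 677316/1818689]
step 1: P' = (I − K·H)·P̄ = [1390485/3637378 -207975/1818689; -207975/1818689 642729/1818689]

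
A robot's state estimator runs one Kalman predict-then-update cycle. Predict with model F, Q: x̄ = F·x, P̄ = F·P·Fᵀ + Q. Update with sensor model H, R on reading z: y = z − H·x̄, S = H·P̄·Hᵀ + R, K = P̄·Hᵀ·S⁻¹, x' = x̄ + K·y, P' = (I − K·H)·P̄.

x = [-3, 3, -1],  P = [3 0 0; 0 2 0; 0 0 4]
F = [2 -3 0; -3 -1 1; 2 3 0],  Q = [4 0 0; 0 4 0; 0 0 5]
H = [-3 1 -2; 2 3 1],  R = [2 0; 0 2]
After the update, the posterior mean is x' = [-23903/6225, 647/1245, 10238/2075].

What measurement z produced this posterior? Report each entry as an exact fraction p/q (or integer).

z = [2, -1]

x̄ = F·x = [-15, 5, 3]
P̄ = F·P·Fᵀ + Q = [34 -12 -6; -12 37 -24; -6 -24 35]
S = H·P̄·Hᵀ + R = [581 83; 83 194]
K = P̄·Hᵀ·S⁻¹ = [-21946/105825 284/1275; 3649/21165 64/255; -3559/35275 -89/425]
x' − x̄ = [69472/6225, -5578/1245, 4013/2075] = K·y
y = (KᵀK)⁻¹·Kᵀ·(x' − x̄) = [-42, 11]
z = y + H·x̄ = [-42, 11] + [44, -12] = [2, -1]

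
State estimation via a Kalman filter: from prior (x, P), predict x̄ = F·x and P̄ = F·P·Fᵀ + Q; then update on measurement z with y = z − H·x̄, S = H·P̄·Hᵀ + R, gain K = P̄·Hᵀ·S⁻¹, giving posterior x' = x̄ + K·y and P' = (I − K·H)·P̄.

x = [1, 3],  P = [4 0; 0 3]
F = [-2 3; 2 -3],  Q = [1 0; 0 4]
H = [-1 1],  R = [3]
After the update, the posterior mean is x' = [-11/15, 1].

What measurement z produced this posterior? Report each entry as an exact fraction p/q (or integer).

x̄ = F·x = [7, -7]
P̄ = F·P·Fᵀ + Q = [44 -43; -43 47]
S = H·P̄·Hᵀ + R = [180]
K = P̄·Hᵀ·S⁻¹ = [-29/60; 1/2]
x' − x̄ = [-116/15, 8] = K·y
y = (KᵀK)⁻¹·Kᵀ·(x' − x̄) = [16]
z = y + H·x̄ = [16] + [-14] = [2]

z = [2]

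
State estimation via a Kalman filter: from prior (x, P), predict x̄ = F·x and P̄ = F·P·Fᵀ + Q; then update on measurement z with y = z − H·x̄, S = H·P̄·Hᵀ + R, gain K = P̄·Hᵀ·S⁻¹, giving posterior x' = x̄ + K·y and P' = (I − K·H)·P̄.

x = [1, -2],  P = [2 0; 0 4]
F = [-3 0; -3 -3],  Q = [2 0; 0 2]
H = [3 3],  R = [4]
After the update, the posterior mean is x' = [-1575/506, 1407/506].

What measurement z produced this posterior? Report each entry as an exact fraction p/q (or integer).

z = [-1]

x̄ = F·x = [-3, 3]
P̄ = F·P·Fᵀ + Q = [20 18; 18 56]
S = H·P̄·Hᵀ + R = [1012]
K = P̄·Hᵀ·S⁻¹ = [57/506; 111/506]
x' − x̄ = [-57/506, -111/506] = K·y
y = (KᵀK)⁻¹·Kᵀ·(x' − x̄) = [-1]
z = y + H·x̄ = [-1] + [0] = [-1]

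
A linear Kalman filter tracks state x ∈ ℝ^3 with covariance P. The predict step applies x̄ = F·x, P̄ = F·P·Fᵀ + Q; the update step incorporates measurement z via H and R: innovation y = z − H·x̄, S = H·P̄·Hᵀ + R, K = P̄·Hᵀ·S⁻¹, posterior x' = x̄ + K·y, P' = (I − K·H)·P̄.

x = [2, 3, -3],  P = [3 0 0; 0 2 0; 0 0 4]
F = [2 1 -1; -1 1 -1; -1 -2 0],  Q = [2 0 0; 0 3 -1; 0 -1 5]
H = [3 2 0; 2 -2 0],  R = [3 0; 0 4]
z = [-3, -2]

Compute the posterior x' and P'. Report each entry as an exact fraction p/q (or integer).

x̄ = F·x = [10, 4, -8]
P̄ = F·P·Fᵀ + Q = [20 0 -10; 0 12 -2; -10 -2 16]
y = z − H·x̄ = [-41, -14]
S = H·P̄·Hᵀ + R = [231 72; 72 132]
K = P̄·Hᵀ·S⁻¹ = [140/703 410/2109; 136/703 -202/703; -278/2109 -104/2109]
x' = x̄ + K·y = [-1870/2109, 64/703, -4018/2109]
P' = (I − K·H)·P̄ = [580/2109 -80/703 -250/2109; -80/703 324/703 -14/703; -250/2109 -14/703 22628/2109]

x' = [-1870/2109, 64/703, -4018/2109]
P' = [580/2109 -80/703 -250/2109; -80/703 324/703 -14/703; -250/2109 -14/703 22628/2109]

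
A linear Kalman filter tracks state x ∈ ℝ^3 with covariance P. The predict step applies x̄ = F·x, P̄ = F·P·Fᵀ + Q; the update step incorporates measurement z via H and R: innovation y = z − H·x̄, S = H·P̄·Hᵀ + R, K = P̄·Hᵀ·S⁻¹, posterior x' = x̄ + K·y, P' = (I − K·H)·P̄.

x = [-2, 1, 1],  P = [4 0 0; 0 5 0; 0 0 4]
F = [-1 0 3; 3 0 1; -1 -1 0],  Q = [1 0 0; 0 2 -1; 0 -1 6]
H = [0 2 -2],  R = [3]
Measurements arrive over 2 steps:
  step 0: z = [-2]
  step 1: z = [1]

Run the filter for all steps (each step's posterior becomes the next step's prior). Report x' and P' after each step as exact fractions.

step 0: x̄ = F·x = [5, -5, 1]
step 0: P̄ = F·P·Fᵀ + Q = [41 0 4; 0 42 -13; 4 -13 15]
step 0: y = z − H·x̄ = [10]
step 0: S = H·P̄·Hᵀ + R = [335]
step 0: K = P̄·Hᵀ·S⁻¹ = [-8/335; 22/67; -56/335]
step 0: x' = x̄ + K·y = [319/67, -115/67, -45/67]
step 0: P' = (I − K·H)·P̄ = [13671/335 176/67 892/335; 176/67 394/67 361/67; 892/335 361/67 1889/335]
step 1: x̄ = F·x = [-454/67, 912/67, -204/67]
step 1: P̄ = F·P·Fᵀ + Q = [5131/67 -5642/67 1292/67; -5642/67 26190/67 -9337/67; 1292/67 -9337/67 19411/335]
step 1: y = z − H·x̄ = [-2165/67]
step 1: S = H·P̄·Hᵀ + R = [975929/335]
step 1: K = P̄·Hᵀ·S⁻¹ = [-69340/975929; 355270/975929; -132192/975929]
step 1: x' = x̄ + K·y = [-4372398/975929, 1804294/975929, 1300092/975929]
step 1: P' = (I − K·H)·P̄ = [60386337/975929 -8646374/975929 -8542364/975929; -8646374/975929 4719790/975929 4186885/975929; -8542364/975929 4186885/975929 4385173/975929]

step 0: x' = [319/67, -115/67, -45/67], P' = [13671/335 176/67 892/335; 176/67 394/67 361/67; 892/335 361/67 1889/335]
step 1: x' = [-4372398/975929, 1804294/975929, 1300092/975929], P' = [60386337/975929 -8646374/975929 -8542364/975929; -8646374/975929 4719790/975929 4186885/975929; -8542364/975929 4186885/975929 4385173/975929]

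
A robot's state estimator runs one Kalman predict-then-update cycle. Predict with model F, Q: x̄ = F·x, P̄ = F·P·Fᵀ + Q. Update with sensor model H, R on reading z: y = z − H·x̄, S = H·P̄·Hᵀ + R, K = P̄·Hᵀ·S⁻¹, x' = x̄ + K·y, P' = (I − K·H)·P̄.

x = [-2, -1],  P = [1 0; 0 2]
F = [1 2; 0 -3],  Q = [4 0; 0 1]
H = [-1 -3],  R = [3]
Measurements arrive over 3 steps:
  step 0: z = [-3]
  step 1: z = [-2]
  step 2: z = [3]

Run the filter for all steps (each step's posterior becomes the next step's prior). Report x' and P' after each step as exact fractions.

step 0: x' = [-18/5, 51/23], P' = [42/5 -3; -3 32/23]
step 1: x' = [32161/15476, -708/3869], P' = [85101/15476 -6864/3869; -6864/3869 3473/3869]
step 2: x' = [260316/199687, -272400/199687], P' = [7856157/1397809 -2528922/1397809; -2528922/1397809 1263502/1397809]

step 0: x̄ = F·x = [-4, 3]
step 0: P̄ = F·P·Fᵀ + Q = [13 -12; -12 19]
step 0: y = z − H·x̄ = [2]
step 0: S = H·P̄·Hᵀ + R = [115]
step 0: K = P̄·Hᵀ·S⁻¹ = [1/5; -9/23]
step 0: x' = x̄ + K·y = [-18/5, 51/23]
step 0: P' = (I − K·H)·P̄ = [42/5 -3; -3 32/23]
step 1: x̄ = F·x = [96/115, -153/23]
step 1: P̄ = F·P·Fᵀ + Q = [686/115 15/23; 15/23 311/23]
step 1: y = z − H·x̄ = [-2429/115]
step 1: S = H·P̄·Hᵀ + R = [15476/115]
step 1: K = P̄·Hᵀ·S⁻¹ = [-911/15476; -1185/3869]
step 1: x' = x̄ + K·y = [32161/15476, -708/3869]
step 1: P' = (I − K·H)·P̄ = [85101/15476 -6864/3869; -6864/3869 3473/3869]
step 2: x̄ = F·x = [26497/15476, 2124/3869]
step 2: P̄ = F·P·Fᵀ + Q = [92749/15476 -246/3869; -246/3869 35126/3869]
step 2: y = z − H·x̄ = [98413/15476]
step 2: S = H·P̄·Hᵀ + R = [1397809/15476]
step 2: K = P̄·Hᵀ·S⁻¹ = [-89797/1397809; -420528/1397809]
step 2: x' = x̄ + K·y = [260316/199687, -272400/199687]
step 2: P' = (I − K·H)·P̄ = [7856157/1397809 -2528922/1397809; -2528922/1397809 1263502/1397809]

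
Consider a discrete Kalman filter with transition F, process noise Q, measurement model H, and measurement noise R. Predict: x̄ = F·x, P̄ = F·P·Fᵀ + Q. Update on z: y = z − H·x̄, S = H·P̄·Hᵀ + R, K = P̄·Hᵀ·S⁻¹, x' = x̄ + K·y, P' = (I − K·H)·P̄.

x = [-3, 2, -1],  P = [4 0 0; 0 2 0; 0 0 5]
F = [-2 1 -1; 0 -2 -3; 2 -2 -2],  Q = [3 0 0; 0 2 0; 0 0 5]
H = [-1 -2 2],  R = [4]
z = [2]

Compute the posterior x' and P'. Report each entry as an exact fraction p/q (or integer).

x' = [167/113, -1351/226, -504/113]
P' = [626/113 -287/113 -42/113; -287/113 10405/226 5014/113; -42/113 5014/113 5025/113]

x̄ = F·x = [9, -1, -8]
P̄ = F·P·Fᵀ + Q = [26 11 -10; 11 55 38; -10 38 49]
y = z − H·x̄ = [25]
S = H·P̄·Hᵀ + R = [226]
K = P̄·Hᵀ·S⁻¹ = [-34/113; -45/226; 16/113]
x' = x̄ + K·y = [167/113, -1351/226, -504/113]
P' = (I − K·H)·P̄ = [626/113 -287/113 -42/113; -287/113 10405/226 5014/113; -42/113 5014/113 5025/113]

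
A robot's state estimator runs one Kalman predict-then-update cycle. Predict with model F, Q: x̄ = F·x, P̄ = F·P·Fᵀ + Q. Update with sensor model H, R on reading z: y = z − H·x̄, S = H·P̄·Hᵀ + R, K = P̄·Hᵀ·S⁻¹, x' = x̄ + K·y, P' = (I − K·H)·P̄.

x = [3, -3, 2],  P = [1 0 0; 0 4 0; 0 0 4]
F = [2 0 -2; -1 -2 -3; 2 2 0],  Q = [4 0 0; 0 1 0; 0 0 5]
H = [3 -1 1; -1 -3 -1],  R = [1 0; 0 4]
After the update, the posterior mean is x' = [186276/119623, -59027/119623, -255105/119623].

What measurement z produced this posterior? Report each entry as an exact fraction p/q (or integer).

z = [3, 2]

x̄ = F·x = [2, -3, 0]
P̄ = F·P·Fᵀ + Q = [24 22 4; 22 54 -18; 4 -18 25]
S = H·P̄·Hᵀ + R = [224 -91; -91 571]
K = P̄·Hᵀ·S⁻¹ = [22280/119623 -2306/17089; -18532/119623 -5390/17089; 33680/119623 1515/17089]
x' − x̄ = [-52970/119623, 299842/119623, -255105/119623] = K·y
y = (KᵀK)⁻¹·Kᵀ·(x' − x̄) = [-6, -5]
z = y + H·x̄ = [-6, -5] + [9, 7] = [3, 2]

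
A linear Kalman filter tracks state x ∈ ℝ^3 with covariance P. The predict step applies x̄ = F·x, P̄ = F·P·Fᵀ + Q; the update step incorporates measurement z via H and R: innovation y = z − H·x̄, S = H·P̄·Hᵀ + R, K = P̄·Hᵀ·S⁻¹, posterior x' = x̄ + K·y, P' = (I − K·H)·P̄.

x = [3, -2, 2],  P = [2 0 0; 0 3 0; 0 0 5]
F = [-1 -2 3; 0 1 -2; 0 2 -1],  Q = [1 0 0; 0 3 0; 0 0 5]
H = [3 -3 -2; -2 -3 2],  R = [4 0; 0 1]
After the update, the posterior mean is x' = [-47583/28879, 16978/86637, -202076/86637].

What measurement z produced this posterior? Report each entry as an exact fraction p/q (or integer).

x̄ = F·x = [7, -6, -6]
P̄ = F·P·Fᵀ + Q = [60 -36 -27; -36 26 16; -27 16 22]
S = H·P̄·Hᵀ + R = [2030 -376; -376 155]
K = P̄·Hᵀ·S⁻¹ = [4699/28879 -898/28879; -12007/86637 -14594/86637; -8015/173274 18226/86637]
x' − x̄ = [-249736/28879, 536800/86637, 317746/86637] = K·y
y = (KᵀK)⁻¹·Kᵀ·(x' − x̄) = [-52, 6]
z = y + H·x̄ = [-52, 6] + [51, -8] = [-1, -2]

z = [-1, -2]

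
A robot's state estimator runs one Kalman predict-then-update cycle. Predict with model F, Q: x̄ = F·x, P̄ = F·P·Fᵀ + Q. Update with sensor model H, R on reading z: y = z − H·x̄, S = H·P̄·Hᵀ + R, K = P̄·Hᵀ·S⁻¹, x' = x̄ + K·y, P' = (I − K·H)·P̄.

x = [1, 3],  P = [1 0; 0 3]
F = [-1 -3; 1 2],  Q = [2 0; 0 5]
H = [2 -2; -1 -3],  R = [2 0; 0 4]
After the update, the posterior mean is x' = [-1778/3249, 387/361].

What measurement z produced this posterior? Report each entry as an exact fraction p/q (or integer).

x̄ = F·x = [-10, 7]
P̄ = F·P·Fᵀ + Q = [30 -19; -19 18]
S = H·P̄·Hᵀ + R = [346 124; 124 82]
K = P̄·Hᵀ·S⁻¹ = [1172/3249 -1405/6498; -48/361 -163/722]
x' − x̄ = [30712/3249, -2140/361] = K·y
y = (KᵀK)⁻¹·Kᵀ·(x' − x̄) = [31, 8]
z = y + H·x̄ = [31, 8] + [-34, -11] = [-3, -3]

z = [-3, -3]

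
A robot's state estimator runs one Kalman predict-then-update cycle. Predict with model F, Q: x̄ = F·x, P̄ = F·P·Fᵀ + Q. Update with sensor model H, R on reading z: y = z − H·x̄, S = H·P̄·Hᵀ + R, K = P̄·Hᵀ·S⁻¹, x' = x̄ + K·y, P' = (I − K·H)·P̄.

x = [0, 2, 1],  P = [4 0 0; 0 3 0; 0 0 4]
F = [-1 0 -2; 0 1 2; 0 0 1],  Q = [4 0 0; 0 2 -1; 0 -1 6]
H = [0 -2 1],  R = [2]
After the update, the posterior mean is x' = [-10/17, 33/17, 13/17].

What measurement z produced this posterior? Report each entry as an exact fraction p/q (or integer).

x̄ = F·x = [-2, 4, 1]
P̄ = F·P·Fᵀ + Q = [24 -16 -8; -16 21 7; -8 7 10]
S = H·P̄·Hᵀ + R = [68]
K = P̄·Hᵀ·S⁻¹ = [6/17; -35/68; -1/17]
x' − x̄ = [24/17, -35/17, -4/17] = K·y
y = (KᵀK)⁻¹·Kᵀ·(x' − x̄) = [4]
z = y + H·x̄ = [4] + [-7] = [-3]

z = [-3]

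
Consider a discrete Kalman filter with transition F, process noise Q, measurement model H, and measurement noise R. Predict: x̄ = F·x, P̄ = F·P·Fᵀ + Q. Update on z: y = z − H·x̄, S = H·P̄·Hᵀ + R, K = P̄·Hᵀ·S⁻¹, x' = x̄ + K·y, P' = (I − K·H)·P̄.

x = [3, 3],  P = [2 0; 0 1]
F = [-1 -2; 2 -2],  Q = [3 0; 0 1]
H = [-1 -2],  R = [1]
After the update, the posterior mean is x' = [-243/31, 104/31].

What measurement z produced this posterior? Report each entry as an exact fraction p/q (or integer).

z = [1]

x̄ = F·x = [-9, 0]
P̄ = F·P·Fᵀ + Q = [9 0; 0 13]
S = H·P̄·Hᵀ + R = [62]
K = P̄·Hᵀ·S⁻¹ = [-9/62; -13/31]
x' − x̄ = [36/31, 104/31] = K·y
y = (KᵀK)⁻¹·Kᵀ·(x' − x̄) = [-8]
z = y + H·x̄ = [-8] + [9] = [1]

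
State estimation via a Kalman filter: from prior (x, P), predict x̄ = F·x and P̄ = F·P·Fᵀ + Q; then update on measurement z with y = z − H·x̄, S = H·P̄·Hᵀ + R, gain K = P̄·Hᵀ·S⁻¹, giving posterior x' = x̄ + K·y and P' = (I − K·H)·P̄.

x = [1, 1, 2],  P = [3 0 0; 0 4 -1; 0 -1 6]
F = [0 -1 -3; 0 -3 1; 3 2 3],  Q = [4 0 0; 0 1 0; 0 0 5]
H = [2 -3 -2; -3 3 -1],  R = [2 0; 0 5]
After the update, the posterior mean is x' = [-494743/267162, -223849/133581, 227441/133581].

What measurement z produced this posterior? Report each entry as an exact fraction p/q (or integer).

z = [-2, -1]

x̄ = F·x = [-7, -1, 11]
P̄ = F·P·Fᵀ + Q = [56 -14 -53; -14 49 1; -53 1 90]
S = H·P̄·Hᵀ + R = [1631 -1022; -1022 968]
K = P̄·Hᵀ·S⁻¹ = [45613/267162 1379/76332; 5200/133581 8981/38166; -51542/133581 -12709/38166]
x' − x̄ = [1375391/267162, -90268/133581, -1241950/133581] = K·y
y = (KᵀK)⁻¹·Kᵀ·(x' − x̄) = [31, -8]
z = y + H·x̄ = [31, -8] + [-33, 7] = [-2, -1]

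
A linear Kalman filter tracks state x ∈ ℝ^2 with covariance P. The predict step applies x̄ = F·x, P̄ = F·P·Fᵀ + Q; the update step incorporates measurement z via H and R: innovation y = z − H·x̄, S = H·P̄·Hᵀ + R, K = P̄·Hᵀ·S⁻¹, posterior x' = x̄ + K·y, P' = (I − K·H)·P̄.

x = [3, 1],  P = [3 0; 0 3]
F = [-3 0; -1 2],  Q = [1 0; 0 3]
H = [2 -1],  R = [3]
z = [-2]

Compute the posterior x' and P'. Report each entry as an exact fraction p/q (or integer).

x' = [-168/97, -1]
P' = [507/97 9; 9 18]

x̄ = F·x = [-9, -1]
P̄ = F·P·Fᵀ + Q = [28 9; 9 18]
y = z − H·x̄ = [15]
S = H·P̄·Hᵀ + R = [97]
K = P̄·Hᵀ·S⁻¹ = [47/97; 0]
x' = x̄ + K·y = [-168/97, -1]
P' = (I − K·H)·P̄ = [507/97 9; 9 18]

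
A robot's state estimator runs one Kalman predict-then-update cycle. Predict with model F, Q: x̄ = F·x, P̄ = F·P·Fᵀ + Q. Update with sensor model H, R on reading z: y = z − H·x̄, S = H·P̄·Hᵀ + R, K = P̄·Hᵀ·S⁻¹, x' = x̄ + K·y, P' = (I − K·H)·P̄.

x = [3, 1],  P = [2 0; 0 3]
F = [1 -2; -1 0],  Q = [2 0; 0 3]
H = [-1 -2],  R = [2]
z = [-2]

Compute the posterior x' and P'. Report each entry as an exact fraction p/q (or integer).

x' = [19/5, -17/15]
P' = [56/5 -26/5; -26/5 43/15]

x̄ = F·x = [1, -3]
P̄ = F·P·Fᵀ + Q = [16 -2; -2 5]
y = z − H·x̄ = [-7]
S = H·P̄·Hᵀ + R = [30]
K = P̄·Hᵀ·S⁻¹ = [-2/5; -4/15]
x' = x̄ + K·y = [19/5, -17/15]
P' = (I − K·H)·P̄ = [56/5 -26/5; -26/5 43/15]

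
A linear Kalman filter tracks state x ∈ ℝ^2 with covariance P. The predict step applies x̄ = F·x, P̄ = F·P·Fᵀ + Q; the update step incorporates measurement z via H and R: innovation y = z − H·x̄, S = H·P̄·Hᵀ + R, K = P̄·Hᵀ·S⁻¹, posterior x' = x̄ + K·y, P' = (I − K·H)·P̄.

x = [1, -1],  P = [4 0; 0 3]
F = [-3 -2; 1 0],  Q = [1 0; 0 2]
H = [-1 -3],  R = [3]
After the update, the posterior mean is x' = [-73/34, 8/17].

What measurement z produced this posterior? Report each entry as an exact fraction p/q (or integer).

z = [1]

x̄ = F·x = [-1, 1]
P̄ = F·P·Fᵀ + Q = [49 -12; -12 6]
S = H·P̄·Hᵀ + R = [34]
K = P̄·Hᵀ·S⁻¹ = [-13/34; -3/17]
x' − x̄ = [-39/34, -9/17] = K·y
y = (KᵀK)⁻¹·Kᵀ·(x' − x̄) = [3]
z = y + H·x̄ = [3] + [-2] = [1]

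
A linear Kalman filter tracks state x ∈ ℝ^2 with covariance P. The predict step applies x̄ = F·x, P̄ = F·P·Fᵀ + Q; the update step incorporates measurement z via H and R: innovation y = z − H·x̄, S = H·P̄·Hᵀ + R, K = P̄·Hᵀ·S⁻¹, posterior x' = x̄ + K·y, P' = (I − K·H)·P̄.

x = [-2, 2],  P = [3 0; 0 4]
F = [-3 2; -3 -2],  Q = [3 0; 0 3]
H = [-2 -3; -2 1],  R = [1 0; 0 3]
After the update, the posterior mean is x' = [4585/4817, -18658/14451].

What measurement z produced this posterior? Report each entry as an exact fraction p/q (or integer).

x̄ = F·x = [10, 2]
P̄ = F·P·Fᵀ + Q = [46 11; 11 46]
S = H·P̄·Hᵀ + R = [731 90; 90 189]
K = P̄·Hᵀ·S⁻¹ = [-605/4817 -5329/14451; -1200/4817 10648/43353]
x' − x̄ = [-43585/4817, -47560/14451] = K·y
y = (KᵀK)⁻¹·Kᵀ·(x' − x̄) = [28, 15]
z = y + H·x̄ = [28, 15] + [-26, -18] = [2, -3]

z = [2, -3]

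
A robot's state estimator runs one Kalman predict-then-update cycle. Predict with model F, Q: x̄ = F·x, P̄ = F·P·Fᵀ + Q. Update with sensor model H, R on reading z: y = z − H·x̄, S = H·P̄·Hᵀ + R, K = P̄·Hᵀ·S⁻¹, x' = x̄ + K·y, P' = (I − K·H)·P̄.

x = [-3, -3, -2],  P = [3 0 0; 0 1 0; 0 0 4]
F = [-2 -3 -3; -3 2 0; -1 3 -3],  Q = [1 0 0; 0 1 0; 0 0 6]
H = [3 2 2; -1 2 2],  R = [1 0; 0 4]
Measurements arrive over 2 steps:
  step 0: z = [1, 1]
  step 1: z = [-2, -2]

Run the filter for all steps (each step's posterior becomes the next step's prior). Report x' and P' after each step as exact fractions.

step 0: x̄ = F·x = [21, 3, 0]
step 0: P̄ = F·P·Fᵀ + Q = [58 12 33; 12 32 15; 33 15 54]
step 0: y = z − H·x̄ = [-68, 16]
step 0: S = H·P̄·Hᵀ + R = [1527 470; 470 346]
step 0: K = P̄·Hᵀ·S⁻¹ = [38152/153721 -37608/153721; 3220/153721 32057/153721; 16326/153721 48945/307442]
step 0: x' = x̄ + K·y = [32077/153721, 755115/153721, -718608/153721]
step 0: P' = (I − K·H)·P̄ = [47146/153721 -31252/153721 -20391/153721; -31252/153721 1871798/153721 -1823310/153721; -20391/153721 -1823310/153721 3724119/307442]
step 1: x̄ = F·x = [-173675/153721, 1413999/153721, 4389092/153721]
step 1: P̄ = F·P·Fᵀ + Q = [1015453/307442 -347831/153721 -166235/307442; -347831/153721 8440251/153721 22472339/153721; -166235/307442 22472339/153721 134917871/307442]
step 1: y = z − H·x̄ = [-11392599/153721, -12087299/153721]
step 1: S = H·P̄·Hᵀ + R = [965854671/307442 960256969/307442; 960256969/307442 972443725/307442]
step 1: K = P̄·Hᵀ·S⁻¹ = [12738991604/55769438017 -12736440591/55769438017; -3872580704/55769438017 10955266718/55769438017; 12162590444/55769438017 8629522653/55769438017]
step 1: x' = x̄ + K·y = [-5638881722/55769438017, -61428795043/55769438017, 12399463841/55769438017]
step 1: P' = (I − K·H)·P̄ = [15921188492/55769438017 -11923411894/55769438017 -5588875042/55769438017; -11923411894/55769438017 162424945577/55769438017 -146476118088/55769438017; -5588875042/55769438017 -146476118088/55769438017 160940725873/55769438017]

step 0: x' = [32077/153721, 755115/153721, -718608/153721], P' = [47146/153721 -31252/153721 -20391/153721; -31252/153721 1871798/153721 -1823310/153721; -20391/153721 -1823310/153721 3724119/307442]
step 1: x' = [-5638881722/55769438017, -61428795043/55769438017, 12399463841/55769438017], P' = [15921188492/55769438017 -11923411894/55769438017 -5588875042/55769438017; -11923411894/55769438017 162424945577/55769438017 -146476118088/55769438017; -5588875042/55769438017 -146476118088/55769438017 160940725873/55769438017]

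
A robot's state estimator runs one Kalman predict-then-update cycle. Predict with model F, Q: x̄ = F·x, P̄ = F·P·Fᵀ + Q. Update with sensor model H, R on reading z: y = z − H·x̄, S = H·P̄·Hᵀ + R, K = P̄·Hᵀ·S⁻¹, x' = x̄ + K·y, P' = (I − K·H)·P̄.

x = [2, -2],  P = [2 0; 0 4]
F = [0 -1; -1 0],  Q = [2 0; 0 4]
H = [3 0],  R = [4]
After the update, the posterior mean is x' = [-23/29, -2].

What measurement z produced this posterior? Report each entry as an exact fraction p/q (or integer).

z = [-3]

x̄ = F·x = [2, -2]
P̄ = F·P·Fᵀ + Q = [6 0; 0 6]
S = H·P̄·Hᵀ + R = [58]
K = P̄·Hᵀ·S⁻¹ = [9/29; 0]
x' − x̄ = [-81/29, 0] = K·y
y = (KᵀK)⁻¹·Kᵀ·(x' − x̄) = [-9]
z = y + H·x̄ = [-9] + [6] = [-3]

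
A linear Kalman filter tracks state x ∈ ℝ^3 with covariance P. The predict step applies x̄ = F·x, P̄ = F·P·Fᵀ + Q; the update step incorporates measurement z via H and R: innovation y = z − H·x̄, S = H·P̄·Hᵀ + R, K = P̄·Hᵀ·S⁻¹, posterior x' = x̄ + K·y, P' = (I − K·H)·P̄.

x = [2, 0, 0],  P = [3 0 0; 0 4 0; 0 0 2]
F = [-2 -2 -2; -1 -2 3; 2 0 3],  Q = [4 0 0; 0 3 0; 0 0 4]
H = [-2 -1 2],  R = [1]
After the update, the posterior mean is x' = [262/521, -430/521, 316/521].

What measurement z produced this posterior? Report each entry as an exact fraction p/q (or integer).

z = [1]

x̄ = F·x = [-4, -2, 4]
P̄ = F·P·Fᵀ + Q = [40 10 -24; 10 40 12; -24 12 34]
S = H·P̄·Hᵀ + R = [521]
K = P̄·Hᵀ·S⁻¹ = [-138/521; -36/521; 104/521]
x' − x̄ = [2346/521, 612/521, -1768/521] = K·y
y = (KᵀK)⁻¹·Kᵀ·(x' − x̄) = [-17]
z = y + H·x̄ = [-17] + [18] = [1]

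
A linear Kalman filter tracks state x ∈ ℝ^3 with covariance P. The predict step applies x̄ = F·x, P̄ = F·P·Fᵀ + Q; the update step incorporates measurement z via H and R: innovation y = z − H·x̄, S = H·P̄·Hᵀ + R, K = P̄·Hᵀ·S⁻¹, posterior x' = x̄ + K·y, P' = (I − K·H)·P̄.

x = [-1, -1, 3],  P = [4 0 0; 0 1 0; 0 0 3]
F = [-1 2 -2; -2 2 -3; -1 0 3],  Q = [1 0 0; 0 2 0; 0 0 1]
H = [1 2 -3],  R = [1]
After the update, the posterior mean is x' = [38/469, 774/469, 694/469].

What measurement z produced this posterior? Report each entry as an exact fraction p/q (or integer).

z = [-1]

x̄ = F·x = [-7, -9, 10]
P̄ = F·P·Fᵀ + Q = [21 30 -14; 30 49 -19; -14 -19 32]
S = H·P̄·Hᵀ + R = [938]
K = P̄·Hᵀ·S⁻¹ = [123/938; 185/938; -74/469]
x' − x̄ = [3321/469, 4995/469, -3996/469] = K·y
y = (KᵀK)⁻¹·Kᵀ·(x' − x̄) = [54]
z = y + H·x̄ = [54] + [-55] = [-1]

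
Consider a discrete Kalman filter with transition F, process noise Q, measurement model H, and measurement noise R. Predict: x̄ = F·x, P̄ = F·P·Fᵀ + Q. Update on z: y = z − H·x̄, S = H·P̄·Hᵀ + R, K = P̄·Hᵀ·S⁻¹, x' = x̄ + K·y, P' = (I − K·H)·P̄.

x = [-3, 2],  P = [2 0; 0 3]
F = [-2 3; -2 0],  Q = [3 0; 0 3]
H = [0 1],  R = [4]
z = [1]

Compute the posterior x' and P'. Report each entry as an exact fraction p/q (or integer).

x' = [28/3, 7/3]
P' = [506/15 32/15; 32/15 44/15]

x̄ = F·x = [12, 6]
P̄ = F·P·Fᵀ + Q = [38 8; 8 11]
y = z − H·x̄ = [-5]
S = H·P̄·Hᵀ + R = [15]
K = P̄·Hᵀ·S⁻¹ = [8/15; 11/15]
x' = x̄ + K·y = [28/3, 7/3]
P' = (I − K·H)·P̄ = [506/15 32/15; 32/15 44/15]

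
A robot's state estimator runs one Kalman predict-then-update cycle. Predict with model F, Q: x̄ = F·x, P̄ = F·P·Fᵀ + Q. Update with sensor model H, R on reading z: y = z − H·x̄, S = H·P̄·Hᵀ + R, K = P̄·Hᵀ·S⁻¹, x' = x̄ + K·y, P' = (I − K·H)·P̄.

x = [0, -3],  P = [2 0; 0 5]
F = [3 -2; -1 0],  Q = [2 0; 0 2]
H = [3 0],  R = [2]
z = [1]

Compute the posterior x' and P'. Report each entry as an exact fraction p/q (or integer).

x̄ = F·x = [6, 0]
P̄ = F·P·Fᵀ + Q = [40 -6; -6 4]
y = z − H·x̄ = [-17]
S = H·P̄·Hᵀ + R = [362]
K = P̄·Hᵀ·S⁻¹ = [60/181; -9/181]
x' = x̄ + K·y = [66/181, 153/181]
P' = (I − K·H)·P̄ = [40/181 -6/181; -6/181 562/181]

x' = [66/181, 153/181]
P' = [40/181 -6/181; -6/181 562/181]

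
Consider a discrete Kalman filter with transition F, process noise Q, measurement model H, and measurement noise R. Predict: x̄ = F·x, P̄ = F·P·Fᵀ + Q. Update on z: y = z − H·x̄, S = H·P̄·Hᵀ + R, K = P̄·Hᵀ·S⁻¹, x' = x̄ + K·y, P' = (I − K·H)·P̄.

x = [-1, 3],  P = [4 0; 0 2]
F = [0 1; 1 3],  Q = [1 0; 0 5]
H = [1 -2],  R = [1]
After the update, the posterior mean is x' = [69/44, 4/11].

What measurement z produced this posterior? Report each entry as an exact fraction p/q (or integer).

x̄ = F·x = [3, 8]
P̄ = F·P·Fᵀ + Q = [3 6; 6 27]
S = H·P̄·Hᵀ + R = [88]
K = P̄·Hᵀ·S⁻¹ = [-9/88; -6/11]
x' − x̄ = [-63/44, -84/11] = K·y
y = (KᵀK)⁻¹·Kᵀ·(x' − x̄) = [14]
z = y + H·x̄ = [14] + [-13] = [1]

z = [1]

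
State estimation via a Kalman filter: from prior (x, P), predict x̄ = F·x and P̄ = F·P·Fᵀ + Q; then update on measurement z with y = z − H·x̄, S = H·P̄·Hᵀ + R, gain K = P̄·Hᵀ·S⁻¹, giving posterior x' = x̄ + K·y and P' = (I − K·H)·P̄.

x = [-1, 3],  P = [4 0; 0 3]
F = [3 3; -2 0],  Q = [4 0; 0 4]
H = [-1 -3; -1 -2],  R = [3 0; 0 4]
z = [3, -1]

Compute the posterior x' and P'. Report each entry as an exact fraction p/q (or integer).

x' = [1125/149, -1498/447]
P' = [4164/149 -1560/149; -1560/149 5588/1341]

x̄ = F·x = [6, 2]
P̄ = F·P·Fᵀ + Q = [67 -24; -24 20]
y = z − H·x̄ = [15, 9]
S = H·P̄·Hᵀ + R = [106 67; 67 55]
K = P̄·Hᵀ·S⁻¹ = [172/149 -261/149; -908/1341 716/1341]
x' = x̄ + K·y = [1125/149, -1498/447]
P' = (I − K·H)·P̄ = [4164/149 -1560/149; -1560/149 5588/1341]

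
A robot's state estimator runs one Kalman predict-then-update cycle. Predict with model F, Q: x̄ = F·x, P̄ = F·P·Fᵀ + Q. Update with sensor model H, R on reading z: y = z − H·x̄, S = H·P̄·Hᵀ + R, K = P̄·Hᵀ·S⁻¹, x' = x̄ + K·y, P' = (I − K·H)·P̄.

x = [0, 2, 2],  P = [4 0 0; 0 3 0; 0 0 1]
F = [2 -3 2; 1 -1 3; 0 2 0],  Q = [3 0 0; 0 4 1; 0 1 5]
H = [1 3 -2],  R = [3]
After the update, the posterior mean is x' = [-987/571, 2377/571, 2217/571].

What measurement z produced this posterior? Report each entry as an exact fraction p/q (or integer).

x̄ = F·x = [-2, 4, 4]
P̄ = F·P·Fᵀ + Q = [50 23 -18; 23 20 -5; -18 -5 17]
S = H·P̄·Hᵀ + R = [571]
K = P̄·Hᵀ·S⁻¹ = [155/571; 93/571; -67/571]
x' − x̄ = [155/571, 93/571, -67/571] = K·y
y = (KᵀK)⁻¹·Kᵀ·(x' − x̄) = [1]
z = y + H·x̄ = [1] + [2] = [3]

z = [3]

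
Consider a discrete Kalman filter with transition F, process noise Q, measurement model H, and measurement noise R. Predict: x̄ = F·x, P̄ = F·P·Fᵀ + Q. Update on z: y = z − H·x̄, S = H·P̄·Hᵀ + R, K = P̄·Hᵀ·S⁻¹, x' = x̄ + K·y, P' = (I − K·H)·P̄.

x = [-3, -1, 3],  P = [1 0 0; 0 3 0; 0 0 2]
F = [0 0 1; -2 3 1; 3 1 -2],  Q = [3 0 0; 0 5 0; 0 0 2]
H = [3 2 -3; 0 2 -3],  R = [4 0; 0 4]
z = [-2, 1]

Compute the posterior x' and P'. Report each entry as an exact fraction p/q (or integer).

x̄ = F·x = [3, 6, -16]
P̄ = F·P·Fᵀ + Q = [5 2 -4; 2 38 -1; -4 -1 22]
y = z − H·x̄ = [-71, -59]
S = H·P̄·Hᵀ + R = [507 410; 410 366]
K = P̄·Hᵀ·S⁻¹ = [2393/8731 -2299/8731; -640/8731 5203/17462; -700/8731 -838/8731]
x' = x̄ + K·y = [-8069/8731, -111325/17462, -40554/8731]
P' = (I − K·H)·P̄ = [6256/8731 -4322/8731 184/8731; -4322/8731 361319/17462 116971/8731; 184/8731 116971/8731 79098/8731]

x' = [-8069/8731, -111325/17462, -40554/8731]
P' = [6256/8731 -4322/8731 184/8731; -4322/8731 361319/17462 116971/8731; 184/8731 116971/8731 79098/8731]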